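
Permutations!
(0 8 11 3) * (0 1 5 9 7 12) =[8, 5, 2, 1, 4, 9, 6, 12, 11, 7, 10, 3, 0] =(0 8 11 3 1 5 9 7 12)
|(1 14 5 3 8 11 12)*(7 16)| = |(1 14 5 3 8 11 12)(7 16)| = 14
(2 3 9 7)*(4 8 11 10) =(2 3 9 7)(4 8 11 10) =[0, 1, 3, 9, 8, 5, 6, 2, 11, 7, 4, 10]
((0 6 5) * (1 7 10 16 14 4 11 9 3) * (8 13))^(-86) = ((0 6 5)(1 7 10 16 14 4 11 9 3)(8 13))^(-86) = (0 6 5)(1 14 3 16 9 10 11 7 4)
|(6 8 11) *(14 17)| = |(6 8 11)(14 17)| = 6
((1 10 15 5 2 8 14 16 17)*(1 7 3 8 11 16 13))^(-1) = (1 13 14 8 3 7 17 16 11 2 5 15 10)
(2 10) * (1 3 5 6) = (1 3 5 6)(2 10) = [0, 3, 10, 5, 4, 6, 1, 7, 8, 9, 2]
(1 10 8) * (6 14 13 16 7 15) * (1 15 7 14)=[0, 10, 2, 3, 4, 5, 1, 7, 15, 9, 8, 11, 12, 16, 13, 6, 14]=(1 10 8 15 6)(13 16 14)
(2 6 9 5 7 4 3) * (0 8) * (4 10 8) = (0 4 3 2 6 9 5 7 10 8) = [4, 1, 6, 2, 3, 7, 9, 10, 0, 5, 8]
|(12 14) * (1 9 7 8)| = |(1 9 7 8)(12 14)| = 4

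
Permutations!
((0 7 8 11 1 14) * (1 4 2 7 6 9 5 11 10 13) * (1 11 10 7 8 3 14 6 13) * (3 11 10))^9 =(14)(2 4 11 7 8)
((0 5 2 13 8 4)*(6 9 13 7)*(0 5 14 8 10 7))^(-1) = ((0 14 8 4 5 2)(6 9 13 10 7))^(-1) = (0 2 5 4 8 14)(6 7 10 13 9)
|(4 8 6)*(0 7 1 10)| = 12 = |(0 7 1 10)(4 8 6)|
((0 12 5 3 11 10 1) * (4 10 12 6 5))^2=((0 6 5 3 11 12 4 10 1))^2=(0 5 11 4 1 6 3 12 10)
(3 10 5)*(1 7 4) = [0, 7, 2, 10, 1, 3, 6, 4, 8, 9, 5] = (1 7 4)(3 10 5)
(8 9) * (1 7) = (1 7)(8 9) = [0, 7, 2, 3, 4, 5, 6, 1, 9, 8]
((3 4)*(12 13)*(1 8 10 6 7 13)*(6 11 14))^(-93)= ((1 8 10 11 14 6 7 13 12)(3 4))^(-93)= (1 7 11)(3 4)(6 10 12)(8 13 14)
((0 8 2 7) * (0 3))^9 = ((0 8 2 7 3))^9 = (0 3 7 2 8)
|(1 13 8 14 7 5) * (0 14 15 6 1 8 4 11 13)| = |(0 14 7 5 8 15 6 1)(4 11 13)| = 24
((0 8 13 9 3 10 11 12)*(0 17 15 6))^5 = ((0 8 13 9 3 10 11 12 17 15 6))^5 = (0 10 6 3 15 9 17 13 12 8 11)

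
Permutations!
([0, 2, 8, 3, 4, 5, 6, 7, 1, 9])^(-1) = [0, 8, 1, 3, 4, 5, 6, 7, 2, 9]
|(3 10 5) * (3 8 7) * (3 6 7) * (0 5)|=10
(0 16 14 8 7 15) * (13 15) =(0 16 14 8 7 13 15) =[16, 1, 2, 3, 4, 5, 6, 13, 7, 9, 10, 11, 12, 15, 8, 0, 14]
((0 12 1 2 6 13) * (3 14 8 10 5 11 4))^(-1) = ((0 12 1 2 6 13)(3 14 8 10 5 11 4))^(-1) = (0 13 6 2 1 12)(3 4 11 5 10 8 14)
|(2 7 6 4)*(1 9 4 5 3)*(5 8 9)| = 6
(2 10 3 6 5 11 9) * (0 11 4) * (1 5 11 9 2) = (0 9 1 5 4)(2 10 3 6 11) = [9, 5, 10, 6, 0, 4, 11, 7, 8, 1, 3, 2]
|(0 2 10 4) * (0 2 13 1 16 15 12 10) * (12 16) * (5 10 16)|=10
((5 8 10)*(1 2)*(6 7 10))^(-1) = (1 2)(5 10 7 6 8)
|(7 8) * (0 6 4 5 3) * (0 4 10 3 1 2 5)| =|(0 6 10 3 4)(1 2 5)(7 8)| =30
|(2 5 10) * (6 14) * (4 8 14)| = 12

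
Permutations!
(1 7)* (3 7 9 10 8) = (1 9 10 8 3 7) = [0, 9, 2, 7, 4, 5, 6, 1, 3, 10, 8]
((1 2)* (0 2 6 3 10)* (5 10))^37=(0 1 3 10 2 6 5)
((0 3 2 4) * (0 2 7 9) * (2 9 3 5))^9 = (0 9 4 2 5)(3 7)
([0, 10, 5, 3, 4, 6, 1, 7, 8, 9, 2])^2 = [0, 2, 6, 3, 4, 1, 10, 7, 8, 9, 5]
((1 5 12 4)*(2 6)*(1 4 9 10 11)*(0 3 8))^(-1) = (0 8 3)(1 11 10 9 12 5)(2 6)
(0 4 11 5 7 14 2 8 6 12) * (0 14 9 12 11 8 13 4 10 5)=(0 10 5 7 9 12 14 2 13 4 8 6 11)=[10, 1, 13, 3, 8, 7, 11, 9, 6, 12, 5, 0, 14, 4, 2]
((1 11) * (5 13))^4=(13)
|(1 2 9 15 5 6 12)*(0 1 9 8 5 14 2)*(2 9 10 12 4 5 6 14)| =8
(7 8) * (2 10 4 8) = [0, 1, 10, 3, 8, 5, 6, 2, 7, 9, 4] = (2 10 4 8 7)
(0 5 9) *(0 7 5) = (5 9 7) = [0, 1, 2, 3, 4, 9, 6, 5, 8, 7]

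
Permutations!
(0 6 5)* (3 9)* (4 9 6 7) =[7, 1, 2, 6, 9, 0, 5, 4, 8, 3] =(0 7 4 9 3 6 5)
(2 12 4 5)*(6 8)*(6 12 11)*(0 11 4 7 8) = (0 11 6)(2 4 5)(7 8 12) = [11, 1, 4, 3, 5, 2, 0, 8, 12, 9, 10, 6, 7]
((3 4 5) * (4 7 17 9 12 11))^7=((3 7 17 9 12 11 4 5))^7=(3 5 4 11 12 9 17 7)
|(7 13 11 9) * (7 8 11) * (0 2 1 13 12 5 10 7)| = 12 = |(0 2 1 13)(5 10 7 12)(8 11 9)|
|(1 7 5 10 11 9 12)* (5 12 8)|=|(1 7 12)(5 10 11 9 8)|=15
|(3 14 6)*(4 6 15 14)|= |(3 4 6)(14 15)|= 6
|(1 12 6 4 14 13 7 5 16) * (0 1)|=|(0 1 12 6 4 14 13 7 5 16)|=10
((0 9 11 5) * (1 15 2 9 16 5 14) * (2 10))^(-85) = ((0 16 5)(1 15 10 2 9 11 14))^(-85) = (0 5 16)(1 14 11 9 2 10 15)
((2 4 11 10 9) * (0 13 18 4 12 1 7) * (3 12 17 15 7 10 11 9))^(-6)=((0 13 18 4 9 2 17 15 7)(1 10 3 12))^(-6)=(0 4 17)(1 3)(2 7 18)(9 15 13)(10 12)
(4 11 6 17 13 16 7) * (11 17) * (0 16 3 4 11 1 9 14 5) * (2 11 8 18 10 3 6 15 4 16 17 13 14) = (0 17 14 5)(1 9 2 11 15 4 13 6)(3 16 7 8 18 10) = [17, 9, 11, 16, 13, 0, 1, 8, 18, 2, 3, 15, 12, 6, 5, 4, 7, 14, 10]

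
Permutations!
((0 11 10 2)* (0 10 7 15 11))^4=((2 10)(7 15 11))^4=(7 15 11)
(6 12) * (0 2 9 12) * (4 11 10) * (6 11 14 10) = (0 2 9 12 11 6)(4 14 10) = [2, 1, 9, 3, 14, 5, 0, 7, 8, 12, 4, 6, 11, 13, 10]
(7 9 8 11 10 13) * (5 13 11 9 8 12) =(5 13 7 8 9 12)(10 11) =[0, 1, 2, 3, 4, 13, 6, 8, 9, 12, 11, 10, 5, 7]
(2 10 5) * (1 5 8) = (1 5 2 10 8) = [0, 5, 10, 3, 4, 2, 6, 7, 1, 9, 8]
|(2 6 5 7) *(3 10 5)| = |(2 6 3 10 5 7)| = 6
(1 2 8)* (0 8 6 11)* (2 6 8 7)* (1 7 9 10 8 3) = (0 9 10 8 7 2 3 1 6 11) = [9, 6, 3, 1, 4, 5, 11, 2, 7, 10, 8, 0]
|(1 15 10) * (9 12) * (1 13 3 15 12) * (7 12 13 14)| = |(1 13 3 15 10 14 7 12 9)| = 9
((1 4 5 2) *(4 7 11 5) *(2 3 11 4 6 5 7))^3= (1 2)(3 4)(5 7)(6 11)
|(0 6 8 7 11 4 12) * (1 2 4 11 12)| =|(0 6 8 7 12)(1 2 4)| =15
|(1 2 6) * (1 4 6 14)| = 6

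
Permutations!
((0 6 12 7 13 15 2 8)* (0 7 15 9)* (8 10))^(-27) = (0 15 8 9 12 10 13 6 2 7)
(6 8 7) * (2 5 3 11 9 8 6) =(2 5 3 11 9 8 7) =[0, 1, 5, 11, 4, 3, 6, 2, 7, 8, 10, 9]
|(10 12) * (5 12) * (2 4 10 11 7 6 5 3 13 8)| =|(2 4 10 3 13 8)(5 12 11 7 6)| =30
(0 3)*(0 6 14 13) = (0 3 6 14 13) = [3, 1, 2, 6, 4, 5, 14, 7, 8, 9, 10, 11, 12, 0, 13]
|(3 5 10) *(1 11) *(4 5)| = 4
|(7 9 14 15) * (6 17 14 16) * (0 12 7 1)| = |(0 12 7 9 16 6 17 14 15 1)| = 10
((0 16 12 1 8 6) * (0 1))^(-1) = ((0 16 12)(1 8 6))^(-1) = (0 12 16)(1 6 8)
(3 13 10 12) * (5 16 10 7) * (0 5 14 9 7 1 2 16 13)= (0 5 13 1 2 16 10 12 3)(7 14 9)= [5, 2, 16, 0, 4, 13, 6, 14, 8, 7, 12, 11, 3, 1, 9, 15, 10]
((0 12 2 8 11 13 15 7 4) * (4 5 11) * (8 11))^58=((0 12 2 11 13 15 7 5 8 4))^58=(0 8 7 13 2)(4 5 15 11 12)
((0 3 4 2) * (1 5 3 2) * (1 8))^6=(1 5 3 4 8)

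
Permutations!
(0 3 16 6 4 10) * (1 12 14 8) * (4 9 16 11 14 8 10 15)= (0 3 11 14 10)(1 12 8)(4 15)(6 9 16)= [3, 12, 2, 11, 15, 5, 9, 7, 1, 16, 0, 14, 8, 13, 10, 4, 6]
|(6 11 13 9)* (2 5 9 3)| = 7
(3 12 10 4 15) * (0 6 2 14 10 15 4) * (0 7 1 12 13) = (0 6 2 14 10 7 1 12 15 3 13) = [6, 12, 14, 13, 4, 5, 2, 1, 8, 9, 7, 11, 15, 0, 10, 3]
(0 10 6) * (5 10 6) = (0 6)(5 10) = [6, 1, 2, 3, 4, 10, 0, 7, 8, 9, 5]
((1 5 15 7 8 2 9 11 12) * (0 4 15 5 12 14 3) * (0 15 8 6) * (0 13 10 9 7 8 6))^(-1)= (0 7 2 8 15 3 14 11 9 10 13 6 4)(1 12)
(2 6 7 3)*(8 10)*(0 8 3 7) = (0 8 10 3 2 6) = [8, 1, 6, 2, 4, 5, 0, 7, 10, 9, 3]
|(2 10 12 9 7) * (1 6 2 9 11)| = 6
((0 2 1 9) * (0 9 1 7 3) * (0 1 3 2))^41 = ((9)(1 3)(2 7))^41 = (9)(1 3)(2 7)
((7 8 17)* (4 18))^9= ((4 18)(7 8 17))^9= (4 18)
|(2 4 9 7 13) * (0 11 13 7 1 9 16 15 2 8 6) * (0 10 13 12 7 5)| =20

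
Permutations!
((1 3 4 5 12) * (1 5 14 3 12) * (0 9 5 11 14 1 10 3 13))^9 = (0 14 12 4 10 9 13 11 1 3 5)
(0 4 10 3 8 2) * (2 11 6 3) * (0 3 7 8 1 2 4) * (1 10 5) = [0, 2, 3, 10, 5, 1, 7, 8, 11, 9, 4, 6] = (1 2 3 10 4 5)(6 7 8 11)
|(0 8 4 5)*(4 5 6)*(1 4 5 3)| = 7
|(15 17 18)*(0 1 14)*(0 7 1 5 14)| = 15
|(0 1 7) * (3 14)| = |(0 1 7)(3 14)| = 6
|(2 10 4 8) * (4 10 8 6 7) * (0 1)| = 6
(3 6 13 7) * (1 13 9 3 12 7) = [0, 13, 2, 6, 4, 5, 9, 12, 8, 3, 10, 11, 7, 1] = (1 13)(3 6 9)(7 12)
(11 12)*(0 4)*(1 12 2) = (0 4)(1 12 11 2) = [4, 12, 1, 3, 0, 5, 6, 7, 8, 9, 10, 2, 11]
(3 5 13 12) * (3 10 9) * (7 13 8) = (3 5 8 7 13 12 10 9) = [0, 1, 2, 5, 4, 8, 6, 13, 7, 3, 9, 11, 10, 12]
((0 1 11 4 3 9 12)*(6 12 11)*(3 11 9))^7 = ((0 1 6 12)(4 11))^7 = (0 12 6 1)(4 11)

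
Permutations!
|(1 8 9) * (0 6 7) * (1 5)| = 12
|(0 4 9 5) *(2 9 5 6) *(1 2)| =12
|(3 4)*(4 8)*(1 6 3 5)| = 6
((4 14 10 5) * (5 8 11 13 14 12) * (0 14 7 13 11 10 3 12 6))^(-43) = (0 6 4 5 12 3 14)(7 13)(8 10)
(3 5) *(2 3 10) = (2 3 5 10) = [0, 1, 3, 5, 4, 10, 6, 7, 8, 9, 2]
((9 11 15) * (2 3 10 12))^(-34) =(2 10)(3 12)(9 15 11)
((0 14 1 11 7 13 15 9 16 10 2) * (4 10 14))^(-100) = (1 15)(7 16)(9 11)(13 14)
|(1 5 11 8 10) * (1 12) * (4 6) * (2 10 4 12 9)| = 21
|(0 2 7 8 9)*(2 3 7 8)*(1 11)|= 6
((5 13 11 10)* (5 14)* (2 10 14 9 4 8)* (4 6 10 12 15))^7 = ((2 12 15 4 8)(5 13 11 14)(6 10 9))^7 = (2 15 8 12 4)(5 14 11 13)(6 10 9)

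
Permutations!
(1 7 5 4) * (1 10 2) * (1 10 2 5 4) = (1 7 4 2 10 5) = [0, 7, 10, 3, 2, 1, 6, 4, 8, 9, 5]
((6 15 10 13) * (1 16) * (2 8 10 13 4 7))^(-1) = ((1 16)(2 8 10 4 7)(6 15 13))^(-1) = (1 16)(2 7 4 10 8)(6 13 15)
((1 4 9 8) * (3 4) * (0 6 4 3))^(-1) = ((0 6 4 9 8 1))^(-1) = (0 1 8 9 4 6)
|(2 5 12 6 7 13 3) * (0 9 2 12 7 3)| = 6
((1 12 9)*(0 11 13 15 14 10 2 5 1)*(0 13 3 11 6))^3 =((0 6)(1 12 9 13 15 14 10 2 5)(3 11))^3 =(0 6)(1 13 10)(2 12 15)(3 11)(5 9 14)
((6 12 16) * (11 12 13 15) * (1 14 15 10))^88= ((1 14 15 11 12 16 6 13 10))^88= (1 13 16 11 14 10 6 12 15)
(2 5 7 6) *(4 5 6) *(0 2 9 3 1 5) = (0 2 6 9 3 1 5 7 4) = [2, 5, 6, 1, 0, 7, 9, 4, 8, 3]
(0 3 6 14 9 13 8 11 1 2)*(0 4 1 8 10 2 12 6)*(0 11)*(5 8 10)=[3, 12, 4, 11, 1, 8, 14, 7, 0, 13, 2, 10, 6, 5, 9]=(0 3 11 10 2 4 1 12 6 14 9 13 5 8)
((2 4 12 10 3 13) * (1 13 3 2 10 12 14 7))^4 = ((1 13 10 2 4 14 7))^4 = (1 4 13 14 10 7 2)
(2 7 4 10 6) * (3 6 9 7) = (2 3 6)(4 10 9 7) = [0, 1, 3, 6, 10, 5, 2, 4, 8, 7, 9]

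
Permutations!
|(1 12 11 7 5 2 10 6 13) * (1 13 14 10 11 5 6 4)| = 10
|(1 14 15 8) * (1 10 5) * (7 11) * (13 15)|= |(1 14 13 15 8 10 5)(7 11)|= 14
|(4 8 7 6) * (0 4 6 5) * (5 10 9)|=7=|(0 4 8 7 10 9 5)|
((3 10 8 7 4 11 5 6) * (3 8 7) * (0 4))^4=((0 4 11 5 6 8 3 10 7))^4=(0 6 7 5 10 11 3 4 8)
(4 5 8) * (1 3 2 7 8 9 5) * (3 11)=(1 11 3 2 7 8 4)(5 9)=[0, 11, 7, 2, 1, 9, 6, 8, 4, 5, 10, 3]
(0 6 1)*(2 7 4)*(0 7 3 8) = (0 6 1 7 4 2 3 8) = [6, 7, 3, 8, 2, 5, 1, 4, 0]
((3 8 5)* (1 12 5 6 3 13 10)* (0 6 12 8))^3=(1 5)(8 13)(10 12)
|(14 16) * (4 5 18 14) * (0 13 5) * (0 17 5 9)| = 6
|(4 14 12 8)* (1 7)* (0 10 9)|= 12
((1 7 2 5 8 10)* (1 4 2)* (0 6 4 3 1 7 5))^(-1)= ((0 6 4 2)(1 5 8 10 3))^(-1)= (0 2 4 6)(1 3 10 8 5)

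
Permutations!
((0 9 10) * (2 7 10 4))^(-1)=(0 10 7 2 4 9)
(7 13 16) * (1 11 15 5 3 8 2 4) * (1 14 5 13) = (1 11 15 13 16 7)(2 4 14 5 3 8) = [0, 11, 4, 8, 14, 3, 6, 1, 2, 9, 10, 15, 12, 16, 5, 13, 7]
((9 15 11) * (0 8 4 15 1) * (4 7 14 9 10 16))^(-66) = ((0 8 7 14 9 1)(4 15 11 10 16))^(-66) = (4 16 10 11 15)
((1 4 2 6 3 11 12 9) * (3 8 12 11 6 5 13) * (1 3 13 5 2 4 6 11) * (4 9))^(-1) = ((13)(1 6 8 12 4 9 3 11))^(-1) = (13)(1 11 3 9 4 12 8 6)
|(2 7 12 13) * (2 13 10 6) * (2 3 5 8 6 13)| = 20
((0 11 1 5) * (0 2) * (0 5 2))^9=((0 11 1 2 5))^9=(0 5 2 1 11)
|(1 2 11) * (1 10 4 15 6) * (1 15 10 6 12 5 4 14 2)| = 9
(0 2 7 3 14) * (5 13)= [2, 1, 7, 14, 4, 13, 6, 3, 8, 9, 10, 11, 12, 5, 0]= (0 2 7 3 14)(5 13)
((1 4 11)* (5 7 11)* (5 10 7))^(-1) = ((1 4 10 7 11))^(-1) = (1 11 7 10 4)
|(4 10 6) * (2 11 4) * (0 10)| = 6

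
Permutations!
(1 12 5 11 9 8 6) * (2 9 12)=(1 2 9 8 6)(5 11 12)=[0, 2, 9, 3, 4, 11, 1, 7, 6, 8, 10, 12, 5]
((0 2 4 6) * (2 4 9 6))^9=((0 4 2 9 6))^9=(0 6 9 2 4)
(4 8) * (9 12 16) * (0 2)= (0 2)(4 8)(9 12 16)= [2, 1, 0, 3, 8, 5, 6, 7, 4, 12, 10, 11, 16, 13, 14, 15, 9]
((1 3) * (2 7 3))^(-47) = (1 2 7 3)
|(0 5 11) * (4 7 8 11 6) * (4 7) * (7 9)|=7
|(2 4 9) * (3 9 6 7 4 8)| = 12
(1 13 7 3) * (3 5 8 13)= (1 3)(5 8 13 7)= [0, 3, 2, 1, 4, 8, 6, 5, 13, 9, 10, 11, 12, 7]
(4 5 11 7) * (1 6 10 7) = [0, 6, 2, 3, 5, 11, 10, 4, 8, 9, 7, 1] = (1 6 10 7 4 5 11)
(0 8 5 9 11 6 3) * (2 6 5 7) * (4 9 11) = (0 8 7 2 6 3)(4 9)(5 11) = [8, 1, 6, 0, 9, 11, 3, 2, 7, 4, 10, 5]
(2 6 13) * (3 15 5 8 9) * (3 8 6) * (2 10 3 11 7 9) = [0, 1, 11, 15, 4, 6, 13, 9, 2, 8, 3, 7, 12, 10, 14, 5] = (2 11 7 9 8)(3 15 5 6 13 10)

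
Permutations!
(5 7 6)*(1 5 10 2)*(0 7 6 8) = (0 7 8)(1 5 6 10 2) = [7, 5, 1, 3, 4, 6, 10, 8, 0, 9, 2]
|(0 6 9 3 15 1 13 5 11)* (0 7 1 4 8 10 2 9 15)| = 45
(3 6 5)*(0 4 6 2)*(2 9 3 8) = (0 4 6 5 8 2)(3 9) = [4, 1, 0, 9, 6, 8, 5, 7, 2, 3]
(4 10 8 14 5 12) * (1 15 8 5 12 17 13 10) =(1 15 8 14 12 4)(5 17 13 10) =[0, 15, 2, 3, 1, 17, 6, 7, 14, 9, 5, 11, 4, 10, 12, 8, 16, 13]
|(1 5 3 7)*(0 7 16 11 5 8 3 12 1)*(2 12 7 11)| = 12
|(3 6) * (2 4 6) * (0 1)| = |(0 1)(2 4 6 3)| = 4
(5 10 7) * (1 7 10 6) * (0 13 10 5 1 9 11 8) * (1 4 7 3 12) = [13, 3, 2, 12, 7, 6, 9, 4, 0, 11, 5, 8, 1, 10] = (0 13 10 5 6 9 11 8)(1 3 12)(4 7)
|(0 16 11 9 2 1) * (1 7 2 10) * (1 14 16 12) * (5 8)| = 30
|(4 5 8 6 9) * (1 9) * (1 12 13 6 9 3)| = |(1 3)(4 5 8 9)(6 12 13)| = 12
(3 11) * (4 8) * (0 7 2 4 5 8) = (0 7 2 4)(3 11)(5 8) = [7, 1, 4, 11, 0, 8, 6, 2, 5, 9, 10, 3]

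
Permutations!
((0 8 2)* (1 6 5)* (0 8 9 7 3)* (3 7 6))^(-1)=((0 9 6 5 1 3)(2 8))^(-1)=(0 3 1 5 6 9)(2 8)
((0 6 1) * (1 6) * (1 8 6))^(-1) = ((0 8 6 1))^(-1) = (0 1 6 8)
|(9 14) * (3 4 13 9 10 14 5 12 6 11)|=8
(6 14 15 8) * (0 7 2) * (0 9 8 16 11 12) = [7, 1, 9, 3, 4, 5, 14, 2, 6, 8, 10, 12, 0, 13, 15, 16, 11] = (0 7 2 9 8 6 14 15 16 11 12)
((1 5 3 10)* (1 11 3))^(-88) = (3 11 10)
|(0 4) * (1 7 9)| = |(0 4)(1 7 9)| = 6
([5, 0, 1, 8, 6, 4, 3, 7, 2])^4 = [3, 6, 4, 0, 2, 8, 1, 7, 5]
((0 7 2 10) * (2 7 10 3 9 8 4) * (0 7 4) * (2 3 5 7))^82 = (0 10 2 5 7 4 3 9 8)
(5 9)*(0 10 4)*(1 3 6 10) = (0 1 3 6 10 4)(5 9) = [1, 3, 2, 6, 0, 9, 10, 7, 8, 5, 4]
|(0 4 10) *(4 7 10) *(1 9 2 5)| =12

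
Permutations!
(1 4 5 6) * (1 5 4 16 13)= (1 16 13)(5 6)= [0, 16, 2, 3, 4, 6, 5, 7, 8, 9, 10, 11, 12, 1, 14, 15, 13]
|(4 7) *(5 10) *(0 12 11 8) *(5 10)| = |(0 12 11 8)(4 7)| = 4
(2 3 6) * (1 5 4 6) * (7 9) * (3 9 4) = (1 5 3)(2 9 7 4 6) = [0, 5, 9, 1, 6, 3, 2, 4, 8, 7]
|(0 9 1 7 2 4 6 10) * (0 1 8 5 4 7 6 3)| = 6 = |(0 9 8 5 4 3)(1 6 10)(2 7)|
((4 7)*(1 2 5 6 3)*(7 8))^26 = ((1 2 5 6 3)(4 8 7))^26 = (1 2 5 6 3)(4 7 8)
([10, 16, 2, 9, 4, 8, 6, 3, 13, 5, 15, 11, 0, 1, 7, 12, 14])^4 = (1 3 13 7 8 14 5 16 9)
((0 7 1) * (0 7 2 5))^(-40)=(7)(0 5 2)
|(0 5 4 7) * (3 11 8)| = 12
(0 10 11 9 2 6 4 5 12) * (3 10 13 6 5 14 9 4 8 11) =(0 13 6 8 11 4 14 9 2 5 12)(3 10) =[13, 1, 5, 10, 14, 12, 8, 7, 11, 2, 3, 4, 0, 6, 9]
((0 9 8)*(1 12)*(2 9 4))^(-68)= ((0 4 2 9 8)(1 12))^(-68)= (12)(0 2 8 4 9)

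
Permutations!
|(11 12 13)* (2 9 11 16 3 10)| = |(2 9 11 12 13 16 3 10)| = 8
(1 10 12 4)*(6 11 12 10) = (1 6 11 12 4) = [0, 6, 2, 3, 1, 5, 11, 7, 8, 9, 10, 12, 4]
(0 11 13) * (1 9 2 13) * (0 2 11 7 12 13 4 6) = [7, 9, 4, 3, 6, 5, 0, 12, 8, 11, 10, 1, 13, 2] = (0 7 12 13 2 4 6)(1 9 11)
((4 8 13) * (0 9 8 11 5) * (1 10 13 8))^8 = (13)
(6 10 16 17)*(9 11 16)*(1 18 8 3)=(1 18 8 3)(6 10 9 11 16 17)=[0, 18, 2, 1, 4, 5, 10, 7, 3, 11, 9, 16, 12, 13, 14, 15, 17, 6, 8]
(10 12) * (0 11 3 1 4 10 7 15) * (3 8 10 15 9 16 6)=(0 11 8 10 12 7 9 16 6 3 1 4 15)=[11, 4, 2, 1, 15, 5, 3, 9, 10, 16, 12, 8, 7, 13, 14, 0, 6]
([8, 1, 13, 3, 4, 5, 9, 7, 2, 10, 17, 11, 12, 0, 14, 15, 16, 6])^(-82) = [2, 1, 0, 3, 4, 5, 10, 7, 13, 17, 6, 11, 12, 8, 14, 15, 16, 9]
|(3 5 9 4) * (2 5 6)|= 6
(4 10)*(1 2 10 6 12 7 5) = [0, 2, 10, 3, 6, 1, 12, 5, 8, 9, 4, 11, 7] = (1 2 10 4 6 12 7 5)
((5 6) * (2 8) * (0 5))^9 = ((0 5 6)(2 8))^9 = (2 8)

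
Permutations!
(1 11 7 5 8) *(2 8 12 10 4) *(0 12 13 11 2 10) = (0 12)(1 2 8)(4 10)(5 13 11 7) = [12, 2, 8, 3, 10, 13, 6, 5, 1, 9, 4, 7, 0, 11]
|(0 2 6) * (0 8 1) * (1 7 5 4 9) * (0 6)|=14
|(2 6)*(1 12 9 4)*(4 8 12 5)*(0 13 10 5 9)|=|(0 13 10 5 4 1 9 8 12)(2 6)|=18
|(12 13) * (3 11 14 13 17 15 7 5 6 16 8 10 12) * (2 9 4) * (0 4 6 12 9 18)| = 20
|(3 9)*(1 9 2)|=|(1 9 3 2)|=4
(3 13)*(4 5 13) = [0, 1, 2, 4, 5, 13, 6, 7, 8, 9, 10, 11, 12, 3] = (3 4 5 13)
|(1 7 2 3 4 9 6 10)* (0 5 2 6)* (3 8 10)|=11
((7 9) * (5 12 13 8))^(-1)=((5 12 13 8)(7 9))^(-1)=(5 8 13 12)(7 9)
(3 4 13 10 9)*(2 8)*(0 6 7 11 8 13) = (0 6 7 11 8 2 13 10 9 3 4) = [6, 1, 13, 4, 0, 5, 7, 11, 2, 3, 9, 8, 12, 10]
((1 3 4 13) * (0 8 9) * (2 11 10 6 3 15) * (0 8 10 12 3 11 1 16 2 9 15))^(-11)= ((0 10 6 11 12 3 4 13 16 2 1)(8 15 9))^(-11)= (16)(8 15 9)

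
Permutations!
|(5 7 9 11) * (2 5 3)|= |(2 5 7 9 11 3)|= 6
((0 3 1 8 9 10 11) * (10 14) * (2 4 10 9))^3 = ((0 3 1 8 2 4 10 11)(9 14))^3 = (0 8 10 3 2 11 1 4)(9 14)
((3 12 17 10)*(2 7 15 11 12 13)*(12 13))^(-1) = ((2 7 15 11 13)(3 12 17 10))^(-1) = (2 13 11 15 7)(3 10 17 12)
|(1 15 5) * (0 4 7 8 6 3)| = 6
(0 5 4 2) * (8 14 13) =[5, 1, 0, 3, 2, 4, 6, 7, 14, 9, 10, 11, 12, 8, 13] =(0 5 4 2)(8 14 13)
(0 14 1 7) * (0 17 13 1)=[14, 7, 2, 3, 4, 5, 6, 17, 8, 9, 10, 11, 12, 1, 0, 15, 16, 13]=(0 14)(1 7 17 13)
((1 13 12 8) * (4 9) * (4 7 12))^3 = (1 9 8 4 12 13 7)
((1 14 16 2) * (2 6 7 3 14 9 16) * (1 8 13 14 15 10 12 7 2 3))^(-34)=((1 9 16 6 2 8 13 14 3 15 10 12 7))^(-34)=(1 8 10 16 14 7 2 15 9 13 12 6 3)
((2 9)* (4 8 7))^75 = (2 9)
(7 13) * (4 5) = (4 5)(7 13) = [0, 1, 2, 3, 5, 4, 6, 13, 8, 9, 10, 11, 12, 7]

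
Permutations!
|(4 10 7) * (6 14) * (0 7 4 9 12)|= |(0 7 9 12)(4 10)(6 14)|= 4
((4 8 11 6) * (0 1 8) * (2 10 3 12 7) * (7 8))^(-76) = (0 1 7 2 10 3 12 8 11 6 4)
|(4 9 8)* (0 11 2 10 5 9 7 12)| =10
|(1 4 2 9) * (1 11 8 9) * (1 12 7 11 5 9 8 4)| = 10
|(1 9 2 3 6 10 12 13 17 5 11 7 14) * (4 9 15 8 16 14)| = |(1 15 8 16 14)(2 3 6 10 12 13 17 5 11 7 4 9)| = 60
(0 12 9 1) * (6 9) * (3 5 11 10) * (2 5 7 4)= (0 12 6 9 1)(2 5 11 10 3 7 4)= [12, 0, 5, 7, 2, 11, 9, 4, 8, 1, 3, 10, 6]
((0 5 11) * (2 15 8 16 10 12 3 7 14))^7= ((0 5 11)(2 15 8 16 10 12 3 7 14))^7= (0 5 11)(2 7 12 16 15 14 3 10 8)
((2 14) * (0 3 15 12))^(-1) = (0 12 15 3)(2 14)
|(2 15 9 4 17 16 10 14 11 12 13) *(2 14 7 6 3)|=20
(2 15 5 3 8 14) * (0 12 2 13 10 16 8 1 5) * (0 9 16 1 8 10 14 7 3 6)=(0 12 2 15 9 16 10 1 5 6)(3 8 7)(13 14)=[12, 5, 15, 8, 4, 6, 0, 3, 7, 16, 1, 11, 2, 14, 13, 9, 10]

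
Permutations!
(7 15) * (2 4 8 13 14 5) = (2 4 8 13 14 5)(7 15) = [0, 1, 4, 3, 8, 2, 6, 15, 13, 9, 10, 11, 12, 14, 5, 7]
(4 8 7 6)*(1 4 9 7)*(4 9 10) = (1 9 7 6 10 4 8) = [0, 9, 2, 3, 8, 5, 10, 6, 1, 7, 4]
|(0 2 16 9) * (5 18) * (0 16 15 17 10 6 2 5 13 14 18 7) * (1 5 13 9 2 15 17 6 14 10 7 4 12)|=20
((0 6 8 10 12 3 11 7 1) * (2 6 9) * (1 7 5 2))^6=(2 11 12 8)(3 10 6 5)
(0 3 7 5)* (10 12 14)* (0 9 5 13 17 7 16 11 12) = (0 3 16 11 12 14 10)(5 9)(7 13 17) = [3, 1, 2, 16, 4, 9, 6, 13, 8, 5, 0, 12, 14, 17, 10, 15, 11, 7]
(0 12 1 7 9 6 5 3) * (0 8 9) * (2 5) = (0 12 1 7)(2 5 3 8 9 6) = [12, 7, 5, 8, 4, 3, 2, 0, 9, 6, 10, 11, 1]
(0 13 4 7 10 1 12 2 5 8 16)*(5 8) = (0 13 4 7 10 1 12 2 8 16) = [13, 12, 8, 3, 7, 5, 6, 10, 16, 9, 1, 11, 2, 4, 14, 15, 0]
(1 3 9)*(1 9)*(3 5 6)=[0, 5, 2, 1, 4, 6, 3, 7, 8, 9]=(9)(1 5 6 3)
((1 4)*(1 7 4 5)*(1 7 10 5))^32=(10)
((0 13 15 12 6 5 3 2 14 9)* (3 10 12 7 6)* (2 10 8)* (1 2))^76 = (0 9 14 2 1 8 5 6 7 15 13)(3 10 12)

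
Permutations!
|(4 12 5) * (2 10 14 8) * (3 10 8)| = |(2 8)(3 10 14)(4 12 5)| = 6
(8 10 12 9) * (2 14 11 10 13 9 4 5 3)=(2 14 11 10 12 4 5 3)(8 13 9)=[0, 1, 14, 2, 5, 3, 6, 7, 13, 8, 12, 10, 4, 9, 11]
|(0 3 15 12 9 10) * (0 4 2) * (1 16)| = 8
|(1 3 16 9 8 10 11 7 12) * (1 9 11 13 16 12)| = |(1 3 12 9 8 10 13 16 11 7)| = 10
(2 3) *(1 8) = [0, 8, 3, 2, 4, 5, 6, 7, 1] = (1 8)(2 3)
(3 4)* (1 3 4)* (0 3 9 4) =[3, 9, 2, 1, 0, 5, 6, 7, 8, 4] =(0 3 1 9 4)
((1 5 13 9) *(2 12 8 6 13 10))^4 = (1 12 9 2 13 10 6 5 8)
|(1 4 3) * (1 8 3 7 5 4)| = 6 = |(3 8)(4 7 5)|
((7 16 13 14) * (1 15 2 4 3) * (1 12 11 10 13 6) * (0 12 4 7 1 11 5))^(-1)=((0 12 5)(1 15 2 7 16 6 11 10 13 14)(3 4))^(-1)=(0 5 12)(1 14 13 10 11 6 16 7 2 15)(3 4)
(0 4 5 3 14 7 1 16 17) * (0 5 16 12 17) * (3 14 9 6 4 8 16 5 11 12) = (0 8 16)(1 3 9 6 4 5 14 7)(11 12 17) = [8, 3, 2, 9, 5, 14, 4, 1, 16, 6, 10, 12, 17, 13, 7, 15, 0, 11]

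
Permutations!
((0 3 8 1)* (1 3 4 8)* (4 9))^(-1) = ((0 9 4 8 3 1))^(-1) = (0 1 3 8 4 9)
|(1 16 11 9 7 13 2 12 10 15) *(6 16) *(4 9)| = 12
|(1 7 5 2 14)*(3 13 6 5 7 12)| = |(1 12 3 13 6 5 2 14)| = 8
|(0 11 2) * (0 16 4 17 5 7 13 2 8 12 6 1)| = |(0 11 8 12 6 1)(2 16 4 17 5 7 13)| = 42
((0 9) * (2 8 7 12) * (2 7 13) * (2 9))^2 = (0 8 9 2 13)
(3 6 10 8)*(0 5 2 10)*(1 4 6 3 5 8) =(0 8 5 2 10 1 4 6) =[8, 4, 10, 3, 6, 2, 0, 7, 5, 9, 1]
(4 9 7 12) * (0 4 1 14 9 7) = (0 4 7 12 1 14 9) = [4, 14, 2, 3, 7, 5, 6, 12, 8, 0, 10, 11, 1, 13, 9]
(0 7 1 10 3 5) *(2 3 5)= (0 7 1 10 5)(2 3)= [7, 10, 3, 2, 4, 0, 6, 1, 8, 9, 5]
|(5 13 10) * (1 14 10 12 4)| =|(1 14 10 5 13 12 4)| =7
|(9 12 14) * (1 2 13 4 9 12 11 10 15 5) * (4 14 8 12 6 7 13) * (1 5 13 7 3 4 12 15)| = 13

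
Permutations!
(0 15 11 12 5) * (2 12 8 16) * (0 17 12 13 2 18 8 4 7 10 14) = (0 15 11 4 7 10 14)(2 13)(5 17 12)(8 16 18) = [15, 1, 13, 3, 7, 17, 6, 10, 16, 9, 14, 4, 5, 2, 0, 11, 18, 12, 8]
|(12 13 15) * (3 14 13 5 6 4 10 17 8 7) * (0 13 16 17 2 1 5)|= |(0 13 15 12)(1 5 6 4 10 2)(3 14 16 17 8 7)|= 12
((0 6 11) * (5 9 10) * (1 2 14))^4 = (0 6 11)(1 2 14)(5 9 10)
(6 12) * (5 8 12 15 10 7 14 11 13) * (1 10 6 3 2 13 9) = (1 10 7 14 11 9)(2 13 5 8 12 3)(6 15) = [0, 10, 13, 2, 4, 8, 15, 14, 12, 1, 7, 9, 3, 5, 11, 6]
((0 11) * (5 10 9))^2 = (11)(5 9 10)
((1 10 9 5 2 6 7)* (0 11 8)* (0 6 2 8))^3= (0 11)(1 5 7 9 6 10 8)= ((0 11)(1 10 9 5 8 6 7))^3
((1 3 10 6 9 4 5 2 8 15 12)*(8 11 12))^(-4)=(15)(1 5 10 11 9)(2 6 12 4 3)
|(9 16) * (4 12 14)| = 6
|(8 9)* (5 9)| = 3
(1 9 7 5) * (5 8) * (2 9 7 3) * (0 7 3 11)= (0 7 8 5 1 3 2 9 11)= [7, 3, 9, 2, 4, 1, 6, 8, 5, 11, 10, 0]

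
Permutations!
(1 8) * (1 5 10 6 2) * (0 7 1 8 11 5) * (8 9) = (0 7 1 11 5 10 6 2 9 8) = [7, 11, 9, 3, 4, 10, 2, 1, 0, 8, 6, 5]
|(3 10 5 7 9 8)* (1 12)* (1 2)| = |(1 12 2)(3 10 5 7 9 8)| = 6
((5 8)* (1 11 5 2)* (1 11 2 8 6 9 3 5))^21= ((1 2 11)(3 5 6 9))^21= (11)(3 5 6 9)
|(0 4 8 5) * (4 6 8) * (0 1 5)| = |(0 6 8)(1 5)| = 6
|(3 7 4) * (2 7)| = |(2 7 4 3)| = 4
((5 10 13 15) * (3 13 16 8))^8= ((3 13 15 5 10 16 8))^8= (3 13 15 5 10 16 8)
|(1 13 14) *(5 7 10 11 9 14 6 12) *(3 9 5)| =28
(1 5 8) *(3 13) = (1 5 8)(3 13) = [0, 5, 2, 13, 4, 8, 6, 7, 1, 9, 10, 11, 12, 3]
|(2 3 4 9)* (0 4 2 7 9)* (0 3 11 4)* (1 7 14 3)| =|(1 7 9 14 3 2 11 4)| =8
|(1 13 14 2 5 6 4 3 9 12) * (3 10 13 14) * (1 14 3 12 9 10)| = |(1 3 10 13 12 14 2 5 6 4)| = 10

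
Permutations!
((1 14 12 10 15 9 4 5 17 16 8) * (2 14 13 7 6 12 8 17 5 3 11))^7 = (1 9)(2 12)(3 7)(4 13)(6 11)(8 15)(10 14)(16 17)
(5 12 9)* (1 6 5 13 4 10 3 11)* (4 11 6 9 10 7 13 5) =(1 9 5 12 10 3 6 4 7 13 11) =[0, 9, 2, 6, 7, 12, 4, 13, 8, 5, 3, 1, 10, 11]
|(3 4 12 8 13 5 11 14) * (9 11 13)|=|(3 4 12 8 9 11 14)(5 13)|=14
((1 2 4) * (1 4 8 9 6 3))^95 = ((1 2 8 9 6 3))^95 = (1 3 6 9 8 2)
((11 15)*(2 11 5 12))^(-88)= (2 15 12 11 5)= ((2 11 15 5 12))^(-88)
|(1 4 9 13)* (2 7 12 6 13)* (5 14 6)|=|(1 4 9 2 7 12 5 14 6 13)|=10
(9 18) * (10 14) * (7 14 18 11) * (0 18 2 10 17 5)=(0 18 9 11 7 14 17 5)(2 10)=[18, 1, 10, 3, 4, 0, 6, 14, 8, 11, 2, 7, 12, 13, 17, 15, 16, 5, 9]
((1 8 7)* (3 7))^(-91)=(1 8 3 7)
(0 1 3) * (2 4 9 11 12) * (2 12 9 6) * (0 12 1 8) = (0 8)(1 3 12)(2 4 6)(9 11) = [8, 3, 4, 12, 6, 5, 2, 7, 0, 11, 10, 9, 1]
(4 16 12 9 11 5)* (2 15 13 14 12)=(2 15 13 14 12 9 11 5 4 16)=[0, 1, 15, 3, 16, 4, 6, 7, 8, 11, 10, 5, 9, 14, 12, 13, 2]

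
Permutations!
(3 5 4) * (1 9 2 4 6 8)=[0, 9, 4, 5, 3, 6, 8, 7, 1, 2]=(1 9 2 4 3 5 6 8)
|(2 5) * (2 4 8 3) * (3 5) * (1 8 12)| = 10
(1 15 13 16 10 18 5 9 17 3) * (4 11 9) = (1 15 13 16 10 18 5 4 11 9 17 3) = [0, 15, 2, 1, 11, 4, 6, 7, 8, 17, 18, 9, 12, 16, 14, 13, 10, 3, 5]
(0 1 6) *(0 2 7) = (0 1 6 2 7) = [1, 6, 7, 3, 4, 5, 2, 0]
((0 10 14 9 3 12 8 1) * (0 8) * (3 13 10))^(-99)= ((0 3 12)(1 8)(9 13 10 14))^(-99)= (1 8)(9 13 10 14)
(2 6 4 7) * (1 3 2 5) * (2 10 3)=(1 2 6 4 7 5)(3 10)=[0, 2, 6, 10, 7, 1, 4, 5, 8, 9, 3]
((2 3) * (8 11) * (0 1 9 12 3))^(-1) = ((0 1 9 12 3 2)(8 11))^(-1) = (0 2 3 12 9 1)(8 11)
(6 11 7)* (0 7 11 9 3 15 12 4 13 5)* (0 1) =(0 7 6 9 3 15 12 4 13 5 1) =[7, 0, 2, 15, 13, 1, 9, 6, 8, 3, 10, 11, 4, 5, 14, 12]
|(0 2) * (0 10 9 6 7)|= |(0 2 10 9 6 7)|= 6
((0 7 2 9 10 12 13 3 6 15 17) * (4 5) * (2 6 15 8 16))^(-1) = ((0 7 6 8 16 2 9 10 12 13 3 15 17)(4 5))^(-1) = (0 17 15 3 13 12 10 9 2 16 8 6 7)(4 5)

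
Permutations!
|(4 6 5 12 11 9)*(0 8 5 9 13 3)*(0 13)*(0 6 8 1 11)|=18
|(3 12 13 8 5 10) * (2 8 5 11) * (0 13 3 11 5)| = 10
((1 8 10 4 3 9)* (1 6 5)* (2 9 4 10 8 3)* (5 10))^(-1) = (1 5 10 6 9 2 4 3)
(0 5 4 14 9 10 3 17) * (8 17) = (0 5 4 14 9 10 3 8 17) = [5, 1, 2, 8, 14, 4, 6, 7, 17, 10, 3, 11, 12, 13, 9, 15, 16, 0]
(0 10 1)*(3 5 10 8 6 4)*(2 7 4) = (0 8 6 2 7 4 3 5 10 1) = [8, 0, 7, 5, 3, 10, 2, 4, 6, 9, 1]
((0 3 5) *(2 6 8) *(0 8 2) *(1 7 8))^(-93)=(0 1)(2 6)(3 7)(5 8)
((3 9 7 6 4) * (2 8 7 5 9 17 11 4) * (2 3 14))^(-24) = ((2 8 7 6 3 17 11 4 14)(5 9))^(-24) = (2 6 11)(3 4 8)(7 17 14)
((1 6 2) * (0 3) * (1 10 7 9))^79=((0 3)(1 6 2 10 7 9))^79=(0 3)(1 6 2 10 7 9)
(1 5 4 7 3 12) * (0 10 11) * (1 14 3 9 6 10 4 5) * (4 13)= (0 13 4 7 9 6 10 11)(3 12 14)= [13, 1, 2, 12, 7, 5, 10, 9, 8, 6, 11, 0, 14, 4, 3]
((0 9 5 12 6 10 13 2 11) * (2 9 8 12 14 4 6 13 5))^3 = ((0 8 12 13 9 2 11)(4 6 10 5 14))^3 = (0 13 11 12 2 8 9)(4 5 6 14 10)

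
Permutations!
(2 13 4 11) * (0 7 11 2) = [7, 1, 13, 3, 2, 5, 6, 11, 8, 9, 10, 0, 12, 4] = (0 7 11)(2 13 4)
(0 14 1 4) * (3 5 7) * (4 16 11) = (0 14 1 16 11 4)(3 5 7) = [14, 16, 2, 5, 0, 7, 6, 3, 8, 9, 10, 4, 12, 13, 1, 15, 11]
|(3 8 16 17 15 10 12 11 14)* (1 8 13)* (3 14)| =|(1 8 16 17 15 10 12 11 3 13)| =10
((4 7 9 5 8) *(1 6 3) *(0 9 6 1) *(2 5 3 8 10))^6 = ((0 9 3)(2 5 10)(4 7 6 8))^6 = (10)(4 6)(7 8)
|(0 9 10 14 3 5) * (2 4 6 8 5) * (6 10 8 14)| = |(0 9 8 5)(2 4 10 6 14 3)| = 12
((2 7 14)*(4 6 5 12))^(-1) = ((2 7 14)(4 6 5 12))^(-1) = (2 14 7)(4 12 5 6)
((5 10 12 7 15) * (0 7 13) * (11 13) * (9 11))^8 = (0 13 11 9 12 10 5 15 7)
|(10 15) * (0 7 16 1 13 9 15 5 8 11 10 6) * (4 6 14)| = |(0 7 16 1 13 9 15 14 4 6)(5 8 11 10)| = 20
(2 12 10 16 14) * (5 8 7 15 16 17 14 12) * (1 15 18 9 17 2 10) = (1 15 16 12)(2 5 8 7 18 9 17 14 10) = [0, 15, 5, 3, 4, 8, 6, 18, 7, 17, 2, 11, 1, 13, 10, 16, 12, 14, 9]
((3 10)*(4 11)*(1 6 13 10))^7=(1 13 3 6 10)(4 11)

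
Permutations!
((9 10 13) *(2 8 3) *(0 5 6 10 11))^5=(0 9 10 5 11 13 6)(2 3 8)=((0 5 6 10 13 9 11)(2 8 3))^5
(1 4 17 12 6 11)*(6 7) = (1 4 17 12 7 6 11) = [0, 4, 2, 3, 17, 5, 11, 6, 8, 9, 10, 1, 7, 13, 14, 15, 16, 12]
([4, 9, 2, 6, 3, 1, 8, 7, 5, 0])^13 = (0 5 3 9 8 4 1 6)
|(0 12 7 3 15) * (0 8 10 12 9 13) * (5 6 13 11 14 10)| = 13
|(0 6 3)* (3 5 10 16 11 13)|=|(0 6 5 10 16 11 13 3)|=8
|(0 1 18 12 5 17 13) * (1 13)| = |(0 13)(1 18 12 5 17)| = 10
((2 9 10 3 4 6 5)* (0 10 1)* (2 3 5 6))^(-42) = (0 9 4 5)(1 2 3 10)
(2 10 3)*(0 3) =[3, 1, 10, 2, 4, 5, 6, 7, 8, 9, 0] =(0 3 2 10)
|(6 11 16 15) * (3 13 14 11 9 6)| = 6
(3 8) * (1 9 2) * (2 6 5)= (1 9 6 5 2)(3 8)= [0, 9, 1, 8, 4, 2, 5, 7, 3, 6]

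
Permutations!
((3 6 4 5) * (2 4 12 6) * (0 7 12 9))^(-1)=((0 7 12 6 9)(2 4 5 3))^(-1)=(0 9 6 12 7)(2 3 5 4)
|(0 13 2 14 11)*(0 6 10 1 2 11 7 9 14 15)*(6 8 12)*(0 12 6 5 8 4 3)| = 120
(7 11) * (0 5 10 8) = (0 5 10 8)(7 11) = [5, 1, 2, 3, 4, 10, 6, 11, 0, 9, 8, 7]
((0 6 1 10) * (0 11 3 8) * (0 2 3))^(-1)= (0 11 10 1 6)(2 8 3)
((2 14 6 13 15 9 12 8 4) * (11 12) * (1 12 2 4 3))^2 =(1 8)(2 6 15 11 14 13 9)(3 12)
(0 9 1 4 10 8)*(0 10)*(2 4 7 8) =[9, 7, 4, 3, 0, 5, 6, 8, 10, 1, 2] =(0 9 1 7 8 10 2 4)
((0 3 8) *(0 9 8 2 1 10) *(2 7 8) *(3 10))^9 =(0 10)(1 8)(2 7)(3 9)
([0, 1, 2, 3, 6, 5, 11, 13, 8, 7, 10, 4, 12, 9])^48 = (13)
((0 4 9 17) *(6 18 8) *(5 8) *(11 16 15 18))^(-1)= (0 17 9 4)(5 18 15 16 11 6 8)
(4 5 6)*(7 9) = (4 5 6)(7 9) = [0, 1, 2, 3, 5, 6, 4, 9, 8, 7]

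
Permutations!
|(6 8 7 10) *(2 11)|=|(2 11)(6 8 7 10)|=4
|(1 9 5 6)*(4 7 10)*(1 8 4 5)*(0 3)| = |(0 3)(1 9)(4 7 10 5 6 8)| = 6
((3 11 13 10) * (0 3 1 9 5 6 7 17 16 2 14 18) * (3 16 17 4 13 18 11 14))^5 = ((0 16 2 3 14 11 18)(1 9 5 6 7 4 13 10))^5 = (0 11 3 16 18 14 2)(1 4 5 10 7 9 13 6)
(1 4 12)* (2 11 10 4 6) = (1 6 2 11 10 4 12) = [0, 6, 11, 3, 12, 5, 2, 7, 8, 9, 4, 10, 1]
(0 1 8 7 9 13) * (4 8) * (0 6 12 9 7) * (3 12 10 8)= (0 1 4 3 12 9 13 6 10 8)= [1, 4, 2, 12, 3, 5, 10, 7, 0, 13, 8, 11, 9, 6]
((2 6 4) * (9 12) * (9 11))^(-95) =((2 6 4)(9 12 11))^(-95) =(2 6 4)(9 12 11)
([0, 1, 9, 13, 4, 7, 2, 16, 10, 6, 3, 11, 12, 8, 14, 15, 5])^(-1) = (2 6 9)(3 10 8 13)(5 16 7)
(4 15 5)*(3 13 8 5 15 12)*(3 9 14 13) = [0, 1, 2, 3, 12, 4, 6, 7, 5, 14, 10, 11, 9, 8, 13, 15] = (15)(4 12 9 14 13 8 5)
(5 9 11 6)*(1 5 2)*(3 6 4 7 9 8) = (1 5 8 3 6 2)(4 7 9 11) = [0, 5, 1, 6, 7, 8, 2, 9, 3, 11, 10, 4]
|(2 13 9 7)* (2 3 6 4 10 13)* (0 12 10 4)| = 8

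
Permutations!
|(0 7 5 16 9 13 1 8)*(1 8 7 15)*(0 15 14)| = 8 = |(0 14)(1 7 5 16 9 13 8 15)|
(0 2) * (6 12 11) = [2, 1, 0, 3, 4, 5, 12, 7, 8, 9, 10, 6, 11] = (0 2)(6 12 11)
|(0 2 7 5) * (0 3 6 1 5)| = 12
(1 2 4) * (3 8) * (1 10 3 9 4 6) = (1 2 6)(3 8 9 4 10) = [0, 2, 6, 8, 10, 5, 1, 7, 9, 4, 3]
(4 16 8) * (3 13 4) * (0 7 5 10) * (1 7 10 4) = (0 10)(1 7 5 4 16 8 3 13) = [10, 7, 2, 13, 16, 4, 6, 5, 3, 9, 0, 11, 12, 1, 14, 15, 8]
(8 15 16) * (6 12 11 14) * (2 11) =(2 11 14 6 12)(8 15 16) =[0, 1, 11, 3, 4, 5, 12, 7, 15, 9, 10, 14, 2, 13, 6, 16, 8]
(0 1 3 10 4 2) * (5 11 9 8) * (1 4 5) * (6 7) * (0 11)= (0 4 2 11 9 8 1 3 10 5)(6 7)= [4, 3, 11, 10, 2, 0, 7, 6, 1, 8, 5, 9]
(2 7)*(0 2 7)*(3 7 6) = (0 2)(3 7 6) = [2, 1, 0, 7, 4, 5, 3, 6]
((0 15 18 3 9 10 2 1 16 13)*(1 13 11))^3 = (0 3 2 15 9 13 18 10)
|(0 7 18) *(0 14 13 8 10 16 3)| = |(0 7 18 14 13 8 10 16 3)| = 9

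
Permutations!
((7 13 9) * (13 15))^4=((7 15 13 9))^4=(15)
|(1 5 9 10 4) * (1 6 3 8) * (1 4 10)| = 12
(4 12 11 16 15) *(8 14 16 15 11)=(4 12 8 14 16 11 15)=[0, 1, 2, 3, 12, 5, 6, 7, 14, 9, 10, 15, 8, 13, 16, 4, 11]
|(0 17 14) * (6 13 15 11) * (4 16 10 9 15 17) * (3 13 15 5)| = |(0 4 16 10 9 5 3 13 17 14)(6 15 11)| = 30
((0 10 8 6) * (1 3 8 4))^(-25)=((0 10 4 1 3 8 6))^(-25)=(0 1 6 4 8 10 3)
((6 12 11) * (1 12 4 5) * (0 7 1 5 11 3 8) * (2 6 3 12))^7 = ((12)(0 7 1 2 6 4 11 3 8))^7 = (12)(0 3 4 2 7 8 11 6 1)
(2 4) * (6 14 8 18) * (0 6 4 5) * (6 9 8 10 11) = (0 9 8 18 4 2 5)(6 14 10 11) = [9, 1, 5, 3, 2, 0, 14, 7, 18, 8, 11, 6, 12, 13, 10, 15, 16, 17, 4]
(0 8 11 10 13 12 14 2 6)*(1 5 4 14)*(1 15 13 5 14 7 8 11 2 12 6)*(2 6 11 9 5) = (0 9 5 4 7 8 6)(1 14 12 15 13 11 10 2) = [9, 14, 1, 3, 7, 4, 0, 8, 6, 5, 2, 10, 15, 11, 12, 13]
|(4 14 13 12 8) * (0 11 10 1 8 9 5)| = 11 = |(0 11 10 1 8 4 14 13 12 9 5)|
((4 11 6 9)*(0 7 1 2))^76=((0 7 1 2)(4 11 6 9))^76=(11)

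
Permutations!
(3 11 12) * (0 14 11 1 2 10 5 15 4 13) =(0 14 11 12 3 1 2 10 5 15 4 13) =[14, 2, 10, 1, 13, 15, 6, 7, 8, 9, 5, 12, 3, 0, 11, 4]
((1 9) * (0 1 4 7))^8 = ((0 1 9 4 7))^8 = (0 4 1 7 9)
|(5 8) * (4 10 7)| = 6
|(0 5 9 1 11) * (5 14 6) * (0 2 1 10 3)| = 21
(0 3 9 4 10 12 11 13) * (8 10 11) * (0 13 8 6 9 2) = (13)(0 3 2)(4 11 8 10 12 6 9) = [3, 1, 0, 2, 11, 5, 9, 7, 10, 4, 12, 8, 6, 13]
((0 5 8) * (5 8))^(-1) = (0 8)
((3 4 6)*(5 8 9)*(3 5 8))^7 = ((3 4 6 5)(8 9))^7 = (3 5 6 4)(8 9)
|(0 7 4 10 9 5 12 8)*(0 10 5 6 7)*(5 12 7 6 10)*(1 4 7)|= 10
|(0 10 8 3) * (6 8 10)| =|(10)(0 6 8 3)| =4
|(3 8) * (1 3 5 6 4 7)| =7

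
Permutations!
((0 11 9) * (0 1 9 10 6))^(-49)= ((0 11 10 6)(1 9))^(-49)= (0 6 10 11)(1 9)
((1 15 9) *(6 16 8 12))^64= ((1 15 9)(6 16 8 12))^64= (16)(1 15 9)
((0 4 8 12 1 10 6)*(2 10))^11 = ((0 4 8 12 1 2 10 6))^11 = (0 12 10 4 1 6 8 2)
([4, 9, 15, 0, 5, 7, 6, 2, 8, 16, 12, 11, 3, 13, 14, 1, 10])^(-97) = [3, 15, 7, 12, 0, 4, 6, 5, 8, 1, 16, 11, 10, 13, 14, 2, 9]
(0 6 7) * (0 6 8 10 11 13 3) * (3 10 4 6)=(0 8 4 6 7 3)(10 11 13)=[8, 1, 2, 0, 6, 5, 7, 3, 4, 9, 11, 13, 12, 10]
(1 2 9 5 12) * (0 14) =(0 14)(1 2 9 5 12) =[14, 2, 9, 3, 4, 12, 6, 7, 8, 5, 10, 11, 1, 13, 0]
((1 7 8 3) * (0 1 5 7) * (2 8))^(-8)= ((0 1)(2 8 3 5 7))^(-8)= (2 3 7 8 5)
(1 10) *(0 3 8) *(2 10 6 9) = [3, 6, 10, 8, 4, 5, 9, 7, 0, 2, 1] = (0 3 8)(1 6 9 2 10)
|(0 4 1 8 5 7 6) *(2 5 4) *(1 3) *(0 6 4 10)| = 9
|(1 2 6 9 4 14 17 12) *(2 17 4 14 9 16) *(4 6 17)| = 9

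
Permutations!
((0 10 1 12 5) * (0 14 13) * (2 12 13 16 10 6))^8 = (0 1 16 5 2)(6 13 10 14 12)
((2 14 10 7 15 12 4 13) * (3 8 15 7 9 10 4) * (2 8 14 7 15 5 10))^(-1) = (2 9 10 5 8 13 4 14 3 12 15 7) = ((2 7 15 12 3 14 4 13 8 5 10 9))^(-1)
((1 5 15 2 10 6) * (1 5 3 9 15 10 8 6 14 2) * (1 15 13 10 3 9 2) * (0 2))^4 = ((15)(0 2 8 6 5 3)(1 9 13 10 14))^4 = (15)(0 5 8)(1 14 10 13 9)(2 3 6)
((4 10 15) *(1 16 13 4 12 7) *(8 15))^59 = (1 8 16 15 13 12 4 7 10) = ((1 16 13 4 10 8 15 12 7))^59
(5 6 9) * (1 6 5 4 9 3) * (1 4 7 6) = [0, 1, 2, 4, 9, 5, 3, 6, 8, 7] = (3 4 9 7 6)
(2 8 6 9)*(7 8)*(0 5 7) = (0 5 7 8 6 9 2) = [5, 1, 0, 3, 4, 7, 9, 8, 6, 2]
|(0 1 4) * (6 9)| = 6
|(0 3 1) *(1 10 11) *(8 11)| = |(0 3 10 8 11 1)| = 6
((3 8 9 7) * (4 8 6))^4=(3 9 4)(6 7 8)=((3 6 4 8 9 7))^4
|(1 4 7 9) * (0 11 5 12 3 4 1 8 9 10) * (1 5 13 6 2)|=|(0 11 13 6 2 1 5 12 3 4 7 10)(8 9)|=12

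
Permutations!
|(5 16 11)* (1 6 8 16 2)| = 7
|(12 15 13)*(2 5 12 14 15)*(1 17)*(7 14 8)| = 30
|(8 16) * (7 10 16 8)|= 3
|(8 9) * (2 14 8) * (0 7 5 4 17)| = 20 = |(0 7 5 4 17)(2 14 8 9)|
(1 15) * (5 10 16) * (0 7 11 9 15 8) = (0 7 11 9 15 1 8)(5 10 16) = [7, 8, 2, 3, 4, 10, 6, 11, 0, 15, 16, 9, 12, 13, 14, 1, 5]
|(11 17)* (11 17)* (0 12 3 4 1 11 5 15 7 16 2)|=11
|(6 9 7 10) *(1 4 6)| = |(1 4 6 9 7 10)| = 6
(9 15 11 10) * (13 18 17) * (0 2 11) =(0 2 11 10 9 15)(13 18 17) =[2, 1, 11, 3, 4, 5, 6, 7, 8, 15, 9, 10, 12, 18, 14, 0, 16, 13, 17]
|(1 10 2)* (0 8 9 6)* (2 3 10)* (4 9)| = 10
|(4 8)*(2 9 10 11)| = |(2 9 10 11)(4 8)| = 4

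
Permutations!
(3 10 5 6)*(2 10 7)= (2 10 5 6 3 7)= [0, 1, 10, 7, 4, 6, 3, 2, 8, 9, 5]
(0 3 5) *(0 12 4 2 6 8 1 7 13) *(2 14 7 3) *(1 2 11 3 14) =(0 11 3 5 12 4 1 14 7 13)(2 6 8) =[11, 14, 6, 5, 1, 12, 8, 13, 2, 9, 10, 3, 4, 0, 7]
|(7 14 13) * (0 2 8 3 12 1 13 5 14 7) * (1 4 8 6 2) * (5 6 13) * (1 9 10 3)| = 13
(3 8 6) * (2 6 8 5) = [0, 1, 6, 5, 4, 2, 3, 7, 8] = (8)(2 6 3 5)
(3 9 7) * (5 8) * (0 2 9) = (0 2 9 7 3)(5 8) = [2, 1, 9, 0, 4, 8, 6, 3, 5, 7]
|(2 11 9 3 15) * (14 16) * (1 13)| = |(1 13)(2 11 9 3 15)(14 16)| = 10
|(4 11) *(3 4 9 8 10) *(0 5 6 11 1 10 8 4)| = 9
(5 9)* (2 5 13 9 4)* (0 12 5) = (0 12 5 4 2)(9 13) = [12, 1, 0, 3, 2, 4, 6, 7, 8, 13, 10, 11, 5, 9]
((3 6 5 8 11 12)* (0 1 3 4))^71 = ((0 1 3 6 5 8 11 12 4))^71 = (0 4 12 11 8 5 6 3 1)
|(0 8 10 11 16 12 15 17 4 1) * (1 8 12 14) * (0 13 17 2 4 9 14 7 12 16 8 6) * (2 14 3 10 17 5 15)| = 210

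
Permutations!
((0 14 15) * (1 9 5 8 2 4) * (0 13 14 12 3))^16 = (0 12 3)(1 2 5)(4 8 9)(13 14 15)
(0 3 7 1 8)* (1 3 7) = (0 7 3 1 8) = [7, 8, 2, 1, 4, 5, 6, 3, 0]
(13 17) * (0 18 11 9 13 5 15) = (0 18 11 9 13 17 5 15) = [18, 1, 2, 3, 4, 15, 6, 7, 8, 13, 10, 9, 12, 17, 14, 0, 16, 5, 11]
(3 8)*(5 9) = (3 8)(5 9) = [0, 1, 2, 8, 4, 9, 6, 7, 3, 5]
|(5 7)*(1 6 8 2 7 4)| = 7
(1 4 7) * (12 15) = [0, 4, 2, 3, 7, 5, 6, 1, 8, 9, 10, 11, 15, 13, 14, 12] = (1 4 7)(12 15)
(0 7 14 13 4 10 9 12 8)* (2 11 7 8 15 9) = (0 8)(2 11 7 14 13 4 10)(9 12 15) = [8, 1, 11, 3, 10, 5, 6, 14, 0, 12, 2, 7, 15, 4, 13, 9]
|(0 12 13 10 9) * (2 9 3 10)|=10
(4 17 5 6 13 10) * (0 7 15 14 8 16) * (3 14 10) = [7, 1, 2, 14, 17, 6, 13, 15, 16, 9, 4, 11, 12, 3, 8, 10, 0, 5] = (0 7 15 10 4 17 5 6 13 3 14 8 16)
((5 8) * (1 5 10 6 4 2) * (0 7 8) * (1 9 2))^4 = (0 6)(1 8)(4 7)(5 10)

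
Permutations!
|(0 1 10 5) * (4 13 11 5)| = |(0 1 10 4 13 11 5)| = 7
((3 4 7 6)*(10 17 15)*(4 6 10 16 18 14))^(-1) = ((3 6)(4 7 10 17 15 16 18 14))^(-1) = (3 6)(4 14 18 16 15 17 10 7)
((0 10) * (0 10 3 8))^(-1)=(10)(0 8 3)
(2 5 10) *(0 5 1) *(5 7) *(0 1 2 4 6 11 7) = [0, 1, 2, 3, 6, 10, 11, 5, 8, 9, 4, 7] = (4 6 11 7 5 10)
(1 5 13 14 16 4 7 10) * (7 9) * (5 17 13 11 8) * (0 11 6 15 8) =(0 11)(1 17 13 14 16 4 9 7 10)(5 6 15 8) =[11, 17, 2, 3, 9, 6, 15, 10, 5, 7, 1, 0, 12, 14, 16, 8, 4, 13]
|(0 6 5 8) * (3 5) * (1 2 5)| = 7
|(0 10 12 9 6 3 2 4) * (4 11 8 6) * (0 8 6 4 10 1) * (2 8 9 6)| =14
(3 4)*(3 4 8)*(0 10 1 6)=(0 10 1 6)(3 8)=[10, 6, 2, 8, 4, 5, 0, 7, 3, 9, 1]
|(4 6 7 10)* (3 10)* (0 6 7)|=4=|(0 6)(3 10 4 7)|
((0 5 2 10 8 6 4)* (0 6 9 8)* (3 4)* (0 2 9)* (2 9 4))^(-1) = (0 8 9 10 2 3 6 4 5)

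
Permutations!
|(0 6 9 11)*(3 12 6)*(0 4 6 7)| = |(0 3 12 7)(4 6 9 11)| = 4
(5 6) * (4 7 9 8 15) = [0, 1, 2, 3, 7, 6, 5, 9, 15, 8, 10, 11, 12, 13, 14, 4] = (4 7 9 8 15)(5 6)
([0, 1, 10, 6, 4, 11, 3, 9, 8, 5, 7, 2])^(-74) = (2 5 7)(9 10 11)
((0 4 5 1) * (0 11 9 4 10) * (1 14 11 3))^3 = (0 10)(1 3)(4 11 5 9 14)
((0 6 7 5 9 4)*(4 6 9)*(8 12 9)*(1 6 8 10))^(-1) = (0 4 5 7 6 1 10)(8 9 12)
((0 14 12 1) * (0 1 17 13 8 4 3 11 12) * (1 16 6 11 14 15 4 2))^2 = (0 4 14 15 3)(1 6 12 13 2 16 11 17 8)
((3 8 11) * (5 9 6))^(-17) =(3 8 11)(5 9 6)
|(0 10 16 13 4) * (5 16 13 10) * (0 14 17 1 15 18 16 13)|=11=|(0 5 13 4 14 17 1 15 18 16 10)|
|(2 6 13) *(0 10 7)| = 3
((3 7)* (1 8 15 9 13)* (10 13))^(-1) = ((1 8 15 9 10 13)(3 7))^(-1) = (1 13 10 9 15 8)(3 7)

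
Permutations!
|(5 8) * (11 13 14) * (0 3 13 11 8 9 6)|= 8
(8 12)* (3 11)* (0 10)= (0 10)(3 11)(8 12)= [10, 1, 2, 11, 4, 5, 6, 7, 12, 9, 0, 3, 8]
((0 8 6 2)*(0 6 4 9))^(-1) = ((0 8 4 9)(2 6))^(-1) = (0 9 4 8)(2 6)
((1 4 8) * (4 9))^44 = (9)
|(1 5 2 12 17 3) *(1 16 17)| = 12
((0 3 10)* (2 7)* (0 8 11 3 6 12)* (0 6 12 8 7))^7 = ((0 12 6 8 11 3 10 7 2))^7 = (0 7 3 8 12 2 10 11 6)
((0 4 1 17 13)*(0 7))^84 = (17)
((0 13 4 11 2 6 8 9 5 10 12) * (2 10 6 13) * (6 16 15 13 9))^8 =(0 11 15 9 12 4 16 2 10 13 5)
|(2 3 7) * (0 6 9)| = 3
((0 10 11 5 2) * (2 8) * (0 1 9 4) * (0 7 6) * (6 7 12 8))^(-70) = ((0 10 11 5 6)(1 9 4 12 8 2))^(-70) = (1 4 8)(2 9 12)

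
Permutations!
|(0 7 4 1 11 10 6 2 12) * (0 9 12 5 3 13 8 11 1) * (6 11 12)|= 24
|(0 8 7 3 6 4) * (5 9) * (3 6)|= 10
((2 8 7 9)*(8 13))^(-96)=(2 9 7 8 13)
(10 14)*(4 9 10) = (4 9 10 14) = [0, 1, 2, 3, 9, 5, 6, 7, 8, 10, 14, 11, 12, 13, 4]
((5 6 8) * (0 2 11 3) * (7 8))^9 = (0 2 11 3)(5 6 7 8) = ((0 2 11 3)(5 6 7 8))^9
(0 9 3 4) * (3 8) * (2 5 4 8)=(0 9 2 5 4)(3 8)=[9, 1, 5, 8, 0, 4, 6, 7, 3, 2]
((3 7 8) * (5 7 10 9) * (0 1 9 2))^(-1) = (0 2 10 3 8 7 5 9 1) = ((0 1 9 5 7 8 3 10 2))^(-1)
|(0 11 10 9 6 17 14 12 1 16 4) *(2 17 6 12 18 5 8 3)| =56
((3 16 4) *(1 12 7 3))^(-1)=(1 4 16 3 7 12)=((1 12 7 3 16 4))^(-1)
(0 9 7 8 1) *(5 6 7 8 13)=(0 9 8 1)(5 6 7 13)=[9, 0, 2, 3, 4, 6, 7, 13, 1, 8, 10, 11, 12, 5]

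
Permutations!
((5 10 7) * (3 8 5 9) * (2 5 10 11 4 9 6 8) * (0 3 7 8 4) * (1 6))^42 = ((0 3 2 5 11)(1 6 4 9 7)(8 10))^42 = (0 2 11 3 5)(1 4 7 6 9)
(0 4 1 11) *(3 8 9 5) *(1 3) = (0 4 3 8 9 5 1 11) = [4, 11, 2, 8, 3, 1, 6, 7, 9, 5, 10, 0]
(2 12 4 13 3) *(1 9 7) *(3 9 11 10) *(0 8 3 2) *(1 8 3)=(0 3)(1 11 10 2 12 4 13 9 7 8)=[3, 11, 12, 0, 13, 5, 6, 8, 1, 7, 2, 10, 4, 9]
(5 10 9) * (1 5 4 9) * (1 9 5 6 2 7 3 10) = (1 6 2 7 3 10 9 4 5) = [0, 6, 7, 10, 5, 1, 2, 3, 8, 4, 9]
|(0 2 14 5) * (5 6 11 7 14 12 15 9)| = |(0 2 12 15 9 5)(6 11 7 14)| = 12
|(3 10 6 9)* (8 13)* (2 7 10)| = 6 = |(2 7 10 6 9 3)(8 13)|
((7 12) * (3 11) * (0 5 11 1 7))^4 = ((0 5 11 3 1 7 12))^4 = (0 1 5 7 11 12 3)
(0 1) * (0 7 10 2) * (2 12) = [1, 7, 0, 3, 4, 5, 6, 10, 8, 9, 12, 11, 2] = (0 1 7 10 12 2)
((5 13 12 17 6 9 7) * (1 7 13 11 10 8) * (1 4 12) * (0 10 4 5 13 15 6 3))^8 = ((0 10 8 5 11 4 12 17 3)(1 7 13)(6 9 15))^8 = (0 3 17 12 4 11 5 8 10)(1 13 7)(6 15 9)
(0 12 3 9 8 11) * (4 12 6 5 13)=(0 6 5 13 4 12 3 9 8 11)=[6, 1, 2, 9, 12, 13, 5, 7, 11, 8, 10, 0, 3, 4]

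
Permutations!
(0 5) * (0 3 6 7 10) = (0 5 3 6 7 10) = [5, 1, 2, 6, 4, 3, 7, 10, 8, 9, 0]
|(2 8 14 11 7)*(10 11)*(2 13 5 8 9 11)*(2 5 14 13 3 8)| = |(2 9 11 7 3 8 13 14 10 5)| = 10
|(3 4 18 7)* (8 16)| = |(3 4 18 7)(8 16)| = 4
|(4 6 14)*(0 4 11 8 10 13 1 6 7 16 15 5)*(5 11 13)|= 36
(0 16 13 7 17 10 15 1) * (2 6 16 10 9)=[10, 0, 6, 3, 4, 5, 16, 17, 8, 2, 15, 11, 12, 7, 14, 1, 13, 9]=(0 10 15 1)(2 6 16 13 7 17 9)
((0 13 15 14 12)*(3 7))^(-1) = (0 12 14 15 13)(3 7)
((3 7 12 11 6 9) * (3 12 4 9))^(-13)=(3 7 4 9 12 11 6)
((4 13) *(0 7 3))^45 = (4 13)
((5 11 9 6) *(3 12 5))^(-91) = ((3 12 5 11 9 6))^(-91) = (3 6 9 11 5 12)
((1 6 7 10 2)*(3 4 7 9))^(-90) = (1 10 4 9)(2 7 3 6)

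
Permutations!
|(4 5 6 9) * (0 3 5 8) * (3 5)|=6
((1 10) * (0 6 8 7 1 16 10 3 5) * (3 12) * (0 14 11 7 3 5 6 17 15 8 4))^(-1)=(0 4 6 3 8 15 17)(1 7 11 14 5 12)(10 16)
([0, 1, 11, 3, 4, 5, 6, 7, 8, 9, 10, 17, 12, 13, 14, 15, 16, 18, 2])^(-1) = (2 18 17 11)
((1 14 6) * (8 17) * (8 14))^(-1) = (1 6 14 17 8)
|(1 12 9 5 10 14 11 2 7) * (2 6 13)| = 11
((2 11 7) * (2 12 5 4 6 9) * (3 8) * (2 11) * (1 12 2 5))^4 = (12)(2 9 5 11 4 7 6)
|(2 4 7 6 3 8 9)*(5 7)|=8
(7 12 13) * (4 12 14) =(4 12 13 7 14) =[0, 1, 2, 3, 12, 5, 6, 14, 8, 9, 10, 11, 13, 7, 4]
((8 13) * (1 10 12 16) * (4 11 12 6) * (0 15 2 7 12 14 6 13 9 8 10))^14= ((0 15 2 7 12 16 1)(4 11 14 6)(8 9)(10 13))^14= (16)(4 14)(6 11)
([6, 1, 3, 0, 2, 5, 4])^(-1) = [3, 1, 4, 2, 6, 5, 0]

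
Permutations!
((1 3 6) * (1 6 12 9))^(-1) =(1 9 12 3)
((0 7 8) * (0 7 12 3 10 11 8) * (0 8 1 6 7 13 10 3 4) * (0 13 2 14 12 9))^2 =(1 7 2 12 13 11 6 8 14 4 10)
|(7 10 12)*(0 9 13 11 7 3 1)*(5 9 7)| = |(0 7 10 12 3 1)(5 9 13 11)| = 12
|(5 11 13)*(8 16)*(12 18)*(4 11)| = |(4 11 13 5)(8 16)(12 18)| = 4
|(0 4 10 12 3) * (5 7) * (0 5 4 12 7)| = 12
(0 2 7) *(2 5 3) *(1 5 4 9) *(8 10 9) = (0 4 8 10 9 1 5 3 2 7) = [4, 5, 7, 2, 8, 3, 6, 0, 10, 1, 9]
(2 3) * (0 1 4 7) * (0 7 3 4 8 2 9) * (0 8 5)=(0 1 5)(2 4 3 9 8)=[1, 5, 4, 9, 3, 0, 6, 7, 2, 8]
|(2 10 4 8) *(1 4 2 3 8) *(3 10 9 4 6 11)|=9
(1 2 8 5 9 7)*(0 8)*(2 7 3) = (0 8 5 9 3 2)(1 7) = [8, 7, 0, 2, 4, 9, 6, 1, 5, 3]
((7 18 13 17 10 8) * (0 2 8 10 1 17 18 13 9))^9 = (0 8 13 9 2 7 18)(1 17) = ((0 2 8 7 13 18 9)(1 17))^9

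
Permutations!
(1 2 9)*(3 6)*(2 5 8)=(1 5 8 2 9)(3 6)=[0, 5, 9, 6, 4, 8, 3, 7, 2, 1]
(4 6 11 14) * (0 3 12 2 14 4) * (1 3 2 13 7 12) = (0 2 14)(1 3)(4 6 11)(7 12 13) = [2, 3, 14, 1, 6, 5, 11, 12, 8, 9, 10, 4, 13, 7, 0]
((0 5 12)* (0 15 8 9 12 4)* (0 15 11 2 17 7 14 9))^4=((0 5 4 15 8)(2 17 7 14 9 12 11))^4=(0 8 15 4 5)(2 9 17 12 7 11 14)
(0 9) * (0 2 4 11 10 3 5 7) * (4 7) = [9, 1, 7, 5, 11, 4, 6, 0, 8, 2, 3, 10] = (0 9 2 7)(3 5 4 11 10)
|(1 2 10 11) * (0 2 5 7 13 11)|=|(0 2 10)(1 5 7 13 11)|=15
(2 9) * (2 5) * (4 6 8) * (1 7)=(1 7)(2 9 5)(4 6 8)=[0, 7, 9, 3, 6, 2, 8, 1, 4, 5]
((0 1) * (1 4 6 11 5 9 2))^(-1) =(0 1 2 9 5 11 6 4)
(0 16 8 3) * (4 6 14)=(0 16 8 3)(4 6 14)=[16, 1, 2, 0, 6, 5, 14, 7, 3, 9, 10, 11, 12, 13, 4, 15, 8]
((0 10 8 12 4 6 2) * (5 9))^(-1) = (0 2 6 4 12 8 10)(5 9)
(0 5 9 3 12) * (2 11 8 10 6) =[5, 1, 11, 12, 4, 9, 2, 7, 10, 3, 6, 8, 0] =(0 5 9 3 12)(2 11 8 10 6)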